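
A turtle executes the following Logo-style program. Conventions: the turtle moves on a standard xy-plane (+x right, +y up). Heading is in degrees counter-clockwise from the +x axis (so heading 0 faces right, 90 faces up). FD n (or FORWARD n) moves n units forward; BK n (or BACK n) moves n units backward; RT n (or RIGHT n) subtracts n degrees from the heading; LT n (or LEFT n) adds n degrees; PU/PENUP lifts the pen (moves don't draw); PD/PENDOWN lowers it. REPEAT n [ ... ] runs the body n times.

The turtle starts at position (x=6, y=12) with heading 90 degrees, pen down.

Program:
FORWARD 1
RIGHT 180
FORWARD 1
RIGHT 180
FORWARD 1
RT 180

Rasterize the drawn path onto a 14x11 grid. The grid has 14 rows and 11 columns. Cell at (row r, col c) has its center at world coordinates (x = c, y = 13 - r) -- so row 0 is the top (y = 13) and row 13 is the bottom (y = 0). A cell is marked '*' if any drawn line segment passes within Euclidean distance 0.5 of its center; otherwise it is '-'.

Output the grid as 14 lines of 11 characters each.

Answer: ------*----
------*----
-----------
-----------
-----------
-----------
-----------
-----------
-----------
-----------
-----------
-----------
-----------
-----------

Derivation:
Segment 0: (6,12) -> (6,13)
Segment 1: (6,13) -> (6,12)
Segment 2: (6,12) -> (6,13)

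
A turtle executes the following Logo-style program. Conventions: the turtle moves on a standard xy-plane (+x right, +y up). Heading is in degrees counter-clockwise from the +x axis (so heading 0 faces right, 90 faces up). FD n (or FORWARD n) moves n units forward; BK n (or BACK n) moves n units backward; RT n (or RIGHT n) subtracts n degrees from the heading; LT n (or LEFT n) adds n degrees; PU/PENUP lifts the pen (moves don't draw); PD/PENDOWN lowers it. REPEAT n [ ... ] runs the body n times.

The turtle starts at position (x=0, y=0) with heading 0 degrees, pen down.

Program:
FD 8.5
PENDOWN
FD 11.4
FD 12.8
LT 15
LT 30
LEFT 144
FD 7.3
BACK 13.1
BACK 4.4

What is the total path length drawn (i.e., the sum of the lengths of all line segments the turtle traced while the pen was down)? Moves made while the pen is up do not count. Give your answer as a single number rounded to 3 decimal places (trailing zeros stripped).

Executing turtle program step by step:
Start: pos=(0,0), heading=0, pen down
FD 8.5: (0,0) -> (8.5,0) [heading=0, draw]
PD: pen down
FD 11.4: (8.5,0) -> (19.9,0) [heading=0, draw]
FD 12.8: (19.9,0) -> (32.7,0) [heading=0, draw]
LT 15: heading 0 -> 15
LT 30: heading 15 -> 45
LT 144: heading 45 -> 189
FD 7.3: (32.7,0) -> (25.49,-1.142) [heading=189, draw]
BK 13.1: (25.49,-1.142) -> (38.429,0.907) [heading=189, draw]
BK 4.4: (38.429,0.907) -> (42.774,1.596) [heading=189, draw]
Final: pos=(42.774,1.596), heading=189, 6 segment(s) drawn

Segment lengths:
  seg 1: (0,0) -> (8.5,0), length = 8.5
  seg 2: (8.5,0) -> (19.9,0), length = 11.4
  seg 3: (19.9,0) -> (32.7,0), length = 12.8
  seg 4: (32.7,0) -> (25.49,-1.142), length = 7.3
  seg 5: (25.49,-1.142) -> (38.429,0.907), length = 13.1
  seg 6: (38.429,0.907) -> (42.774,1.596), length = 4.4
Total = 57.5

Answer: 57.5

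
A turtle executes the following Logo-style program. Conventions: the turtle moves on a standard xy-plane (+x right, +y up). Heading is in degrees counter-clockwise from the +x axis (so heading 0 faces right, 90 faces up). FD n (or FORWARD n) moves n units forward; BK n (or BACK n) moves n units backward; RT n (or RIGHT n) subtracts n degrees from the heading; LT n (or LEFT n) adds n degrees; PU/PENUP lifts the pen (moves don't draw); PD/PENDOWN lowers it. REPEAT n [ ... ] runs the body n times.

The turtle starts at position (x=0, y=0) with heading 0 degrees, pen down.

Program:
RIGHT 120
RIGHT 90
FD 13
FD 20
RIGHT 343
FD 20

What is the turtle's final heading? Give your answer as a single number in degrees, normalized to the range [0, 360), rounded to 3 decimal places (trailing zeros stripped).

Answer: 167

Derivation:
Executing turtle program step by step:
Start: pos=(0,0), heading=0, pen down
RT 120: heading 0 -> 240
RT 90: heading 240 -> 150
FD 13: (0,0) -> (-11.258,6.5) [heading=150, draw]
FD 20: (-11.258,6.5) -> (-28.579,16.5) [heading=150, draw]
RT 343: heading 150 -> 167
FD 20: (-28.579,16.5) -> (-48.066,20.999) [heading=167, draw]
Final: pos=(-48.066,20.999), heading=167, 3 segment(s) drawn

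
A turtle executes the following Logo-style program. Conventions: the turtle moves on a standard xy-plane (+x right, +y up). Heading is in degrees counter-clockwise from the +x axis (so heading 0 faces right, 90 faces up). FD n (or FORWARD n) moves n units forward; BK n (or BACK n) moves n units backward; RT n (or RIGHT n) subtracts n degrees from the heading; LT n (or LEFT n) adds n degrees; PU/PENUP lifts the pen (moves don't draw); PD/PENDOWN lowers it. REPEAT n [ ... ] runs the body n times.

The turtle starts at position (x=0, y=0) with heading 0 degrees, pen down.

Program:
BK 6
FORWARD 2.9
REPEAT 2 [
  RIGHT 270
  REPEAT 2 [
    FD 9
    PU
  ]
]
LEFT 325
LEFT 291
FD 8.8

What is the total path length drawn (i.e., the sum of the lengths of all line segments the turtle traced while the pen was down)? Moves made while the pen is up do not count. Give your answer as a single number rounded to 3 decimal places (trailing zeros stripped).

Executing turtle program step by step:
Start: pos=(0,0), heading=0, pen down
BK 6: (0,0) -> (-6,0) [heading=0, draw]
FD 2.9: (-6,0) -> (-3.1,0) [heading=0, draw]
REPEAT 2 [
  -- iteration 1/2 --
  RT 270: heading 0 -> 90
  REPEAT 2 [
    -- iteration 1/2 --
    FD 9: (-3.1,0) -> (-3.1,9) [heading=90, draw]
    PU: pen up
    -- iteration 2/2 --
    FD 9: (-3.1,9) -> (-3.1,18) [heading=90, move]
    PU: pen up
  ]
  -- iteration 2/2 --
  RT 270: heading 90 -> 180
  REPEAT 2 [
    -- iteration 1/2 --
    FD 9: (-3.1,18) -> (-12.1,18) [heading=180, move]
    PU: pen up
    -- iteration 2/2 --
    FD 9: (-12.1,18) -> (-21.1,18) [heading=180, move]
    PU: pen up
  ]
]
LT 325: heading 180 -> 145
LT 291: heading 145 -> 76
FD 8.8: (-21.1,18) -> (-18.971,26.539) [heading=76, move]
Final: pos=(-18.971,26.539), heading=76, 3 segment(s) drawn

Segment lengths:
  seg 1: (0,0) -> (-6,0), length = 6
  seg 2: (-6,0) -> (-3.1,0), length = 2.9
  seg 3: (-3.1,0) -> (-3.1,9), length = 9
Total = 17.9

Answer: 17.9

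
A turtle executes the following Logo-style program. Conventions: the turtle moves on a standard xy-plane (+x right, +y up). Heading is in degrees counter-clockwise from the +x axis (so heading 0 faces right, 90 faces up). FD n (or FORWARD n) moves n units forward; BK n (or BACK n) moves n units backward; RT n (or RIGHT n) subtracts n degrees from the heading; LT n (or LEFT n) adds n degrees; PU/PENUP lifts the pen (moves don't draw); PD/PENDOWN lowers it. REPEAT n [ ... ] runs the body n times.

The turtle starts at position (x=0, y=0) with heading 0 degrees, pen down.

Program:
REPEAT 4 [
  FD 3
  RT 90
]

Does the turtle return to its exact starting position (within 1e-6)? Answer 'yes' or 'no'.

Answer: yes

Derivation:
Executing turtle program step by step:
Start: pos=(0,0), heading=0, pen down
REPEAT 4 [
  -- iteration 1/4 --
  FD 3: (0,0) -> (3,0) [heading=0, draw]
  RT 90: heading 0 -> 270
  -- iteration 2/4 --
  FD 3: (3,0) -> (3,-3) [heading=270, draw]
  RT 90: heading 270 -> 180
  -- iteration 3/4 --
  FD 3: (3,-3) -> (0,-3) [heading=180, draw]
  RT 90: heading 180 -> 90
  -- iteration 4/4 --
  FD 3: (0,-3) -> (0,0) [heading=90, draw]
  RT 90: heading 90 -> 0
]
Final: pos=(0,0), heading=0, 4 segment(s) drawn

Start position: (0, 0)
Final position: (0, 0)
Distance = 0; < 1e-6 -> CLOSED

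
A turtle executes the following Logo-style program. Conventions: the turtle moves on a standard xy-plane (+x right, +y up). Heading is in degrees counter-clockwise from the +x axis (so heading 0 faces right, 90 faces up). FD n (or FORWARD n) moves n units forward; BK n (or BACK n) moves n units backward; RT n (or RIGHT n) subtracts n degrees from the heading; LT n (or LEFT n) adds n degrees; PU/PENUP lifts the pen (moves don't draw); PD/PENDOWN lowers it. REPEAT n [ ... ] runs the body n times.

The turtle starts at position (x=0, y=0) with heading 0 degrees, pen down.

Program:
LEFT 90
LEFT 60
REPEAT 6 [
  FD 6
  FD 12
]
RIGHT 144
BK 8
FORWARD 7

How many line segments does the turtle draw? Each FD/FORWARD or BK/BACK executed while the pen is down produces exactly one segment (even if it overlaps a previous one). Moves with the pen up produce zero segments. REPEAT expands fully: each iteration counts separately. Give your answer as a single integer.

Executing turtle program step by step:
Start: pos=(0,0), heading=0, pen down
LT 90: heading 0 -> 90
LT 60: heading 90 -> 150
REPEAT 6 [
  -- iteration 1/6 --
  FD 6: (0,0) -> (-5.196,3) [heading=150, draw]
  FD 12: (-5.196,3) -> (-15.588,9) [heading=150, draw]
  -- iteration 2/6 --
  FD 6: (-15.588,9) -> (-20.785,12) [heading=150, draw]
  FD 12: (-20.785,12) -> (-31.177,18) [heading=150, draw]
  -- iteration 3/6 --
  FD 6: (-31.177,18) -> (-36.373,21) [heading=150, draw]
  FD 12: (-36.373,21) -> (-46.765,27) [heading=150, draw]
  -- iteration 4/6 --
  FD 6: (-46.765,27) -> (-51.962,30) [heading=150, draw]
  FD 12: (-51.962,30) -> (-62.354,36) [heading=150, draw]
  -- iteration 5/6 --
  FD 6: (-62.354,36) -> (-67.55,39) [heading=150, draw]
  FD 12: (-67.55,39) -> (-77.942,45) [heading=150, draw]
  -- iteration 6/6 --
  FD 6: (-77.942,45) -> (-83.138,48) [heading=150, draw]
  FD 12: (-83.138,48) -> (-93.531,54) [heading=150, draw]
]
RT 144: heading 150 -> 6
BK 8: (-93.531,54) -> (-101.487,53.164) [heading=6, draw]
FD 7: (-101.487,53.164) -> (-94.525,53.895) [heading=6, draw]
Final: pos=(-94.525,53.895), heading=6, 14 segment(s) drawn
Segments drawn: 14

Answer: 14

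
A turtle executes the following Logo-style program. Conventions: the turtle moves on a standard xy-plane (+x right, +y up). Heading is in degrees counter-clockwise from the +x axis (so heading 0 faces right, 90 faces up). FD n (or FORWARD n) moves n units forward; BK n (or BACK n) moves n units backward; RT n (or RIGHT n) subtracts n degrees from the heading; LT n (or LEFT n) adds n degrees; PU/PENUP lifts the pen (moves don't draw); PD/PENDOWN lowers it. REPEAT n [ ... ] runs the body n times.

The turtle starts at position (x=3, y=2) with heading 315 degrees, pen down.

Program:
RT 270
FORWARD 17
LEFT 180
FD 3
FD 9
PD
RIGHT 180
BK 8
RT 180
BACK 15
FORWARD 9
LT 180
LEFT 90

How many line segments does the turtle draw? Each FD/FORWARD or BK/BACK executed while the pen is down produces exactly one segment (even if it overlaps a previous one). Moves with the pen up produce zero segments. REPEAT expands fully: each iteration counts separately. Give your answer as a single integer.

Executing turtle program step by step:
Start: pos=(3,2), heading=315, pen down
RT 270: heading 315 -> 45
FD 17: (3,2) -> (15.021,14.021) [heading=45, draw]
LT 180: heading 45 -> 225
FD 3: (15.021,14.021) -> (12.899,11.899) [heading=225, draw]
FD 9: (12.899,11.899) -> (6.536,5.536) [heading=225, draw]
PD: pen down
RT 180: heading 225 -> 45
BK 8: (6.536,5.536) -> (0.879,-0.121) [heading=45, draw]
RT 180: heading 45 -> 225
BK 15: (0.879,-0.121) -> (11.485,10.485) [heading=225, draw]
FD 9: (11.485,10.485) -> (5.121,4.121) [heading=225, draw]
LT 180: heading 225 -> 45
LT 90: heading 45 -> 135
Final: pos=(5.121,4.121), heading=135, 6 segment(s) drawn
Segments drawn: 6

Answer: 6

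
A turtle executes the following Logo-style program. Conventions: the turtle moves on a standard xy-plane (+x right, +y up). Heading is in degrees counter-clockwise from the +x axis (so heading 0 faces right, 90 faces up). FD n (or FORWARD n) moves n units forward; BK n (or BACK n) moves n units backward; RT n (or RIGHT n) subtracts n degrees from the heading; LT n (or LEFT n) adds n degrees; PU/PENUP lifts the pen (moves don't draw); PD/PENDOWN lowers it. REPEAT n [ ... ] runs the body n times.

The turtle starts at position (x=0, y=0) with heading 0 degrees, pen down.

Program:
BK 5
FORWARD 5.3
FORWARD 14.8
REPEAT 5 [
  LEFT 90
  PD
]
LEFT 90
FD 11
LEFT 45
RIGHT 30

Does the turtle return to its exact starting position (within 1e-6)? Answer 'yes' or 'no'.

Answer: no

Derivation:
Executing turtle program step by step:
Start: pos=(0,0), heading=0, pen down
BK 5: (0,0) -> (-5,0) [heading=0, draw]
FD 5.3: (-5,0) -> (0.3,0) [heading=0, draw]
FD 14.8: (0.3,0) -> (15.1,0) [heading=0, draw]
REPEAT 5 [
  -- iteration 1/5 --
  LT 90: heading 0 -> 90
  PD: pen down
  -- iteration 2/5 --
  LT 90: heading 90 -> 180
  PD: pen down
  -- iteration 3/5 --
  LT 90: heading 180 -> 270
  PD: pen down
  -- iteration 4/5 --
  LT 90: heading 270 -> 0
  PD: pen down
  -- iteration 5/5 --
  LT 90: heading 0 -> 90
  PD: pen down
]
LT 90: heading 90 -> 180
FD 11: (15.1,0) -> (4.1,0) [heading=180, draw]
LT 45: heading 180 -> 225
RT 30: heading 225 -> 195
Final: pos=(4.1,0), heading=195, 4 segment(s) drawn

Start position: (0, 0)
Final position: (4.1, 0)
Distance = 4.1; >= 1e-6 -> NOT closed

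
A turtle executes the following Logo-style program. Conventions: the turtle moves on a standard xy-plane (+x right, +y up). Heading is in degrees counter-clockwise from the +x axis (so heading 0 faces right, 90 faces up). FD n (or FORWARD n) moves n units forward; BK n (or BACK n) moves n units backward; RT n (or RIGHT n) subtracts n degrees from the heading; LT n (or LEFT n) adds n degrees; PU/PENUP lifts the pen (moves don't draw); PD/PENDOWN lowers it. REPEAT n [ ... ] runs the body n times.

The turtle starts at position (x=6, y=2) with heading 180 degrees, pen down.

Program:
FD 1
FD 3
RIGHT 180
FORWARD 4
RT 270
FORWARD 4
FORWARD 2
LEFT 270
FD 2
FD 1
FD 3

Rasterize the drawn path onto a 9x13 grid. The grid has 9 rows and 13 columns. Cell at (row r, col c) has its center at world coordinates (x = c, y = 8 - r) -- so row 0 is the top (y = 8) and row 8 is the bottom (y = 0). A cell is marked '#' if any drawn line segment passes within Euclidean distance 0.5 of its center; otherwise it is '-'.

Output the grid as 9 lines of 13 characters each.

Answer: ------#######
------#------
------#------
------#------
------#------
------#------
--#####------
-------------
-------------

Derivation:
Segment 0: (6,2) -> (5,2)
Segment 1: (5,2) -> (2,2)
Segment 2: (2,2) -> (6,2)
Segment 3: (6,2) -> (6,6)
Segment 4: (6,6) -> (6,8)
Segment 5: (6,8) -> (8,8)
Segment 6: (8,8) -> (9,8)
Segment 7: (9,8) -> (12,8)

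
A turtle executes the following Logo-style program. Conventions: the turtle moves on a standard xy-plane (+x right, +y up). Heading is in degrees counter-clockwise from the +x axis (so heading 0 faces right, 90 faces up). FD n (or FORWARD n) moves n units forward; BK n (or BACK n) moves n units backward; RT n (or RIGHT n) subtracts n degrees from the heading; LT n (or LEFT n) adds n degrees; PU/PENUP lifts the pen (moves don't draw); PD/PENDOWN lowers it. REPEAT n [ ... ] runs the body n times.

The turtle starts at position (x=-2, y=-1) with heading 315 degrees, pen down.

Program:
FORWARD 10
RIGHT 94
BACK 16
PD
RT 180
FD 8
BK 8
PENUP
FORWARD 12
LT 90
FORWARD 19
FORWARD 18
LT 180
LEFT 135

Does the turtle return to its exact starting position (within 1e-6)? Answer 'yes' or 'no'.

Executing turtle program step by step:
Start: pos=(-2,-1), heading=315, pen down
FD 10: (-2,-1) -> (5.071,-8.071) [heading=315, draw]
RT 94: heading 315 -> 221
BK 16: (5.071,-8.071) -> (17.146,2.426) [heading=221, draw]
PD: pen down
RT 180: heading 221 -> 41
FD 8: (17.146,2.426) -> (23.184,7.674) [heading=41, draw]
BK 8: (23.184,7.674) -> (17.146,2.426) [heading=41, draw]
PU: pen up
FD 12: (17.146,2.426) -> (26.203,10.299) [heading=41, move]
LT 90: heading 41 -> 131
FD 19: (26.203,10.299) -> (13.738,24.638) [heading=131, move]
FD 18: (13.738,24.638) -> (1.929,38.223) [heading=131, move]
LT 180: heading 131 -> 311
LT 135: heading 311 -> 86
Final: pos=(1.929,38.223), heading=86, 4 segment(s) drawn

Start position: (-2, -1)
Final position: (1.929, 38.223)
Distance = 39.419; >= 1e-6 -> NOT closed

Answer: no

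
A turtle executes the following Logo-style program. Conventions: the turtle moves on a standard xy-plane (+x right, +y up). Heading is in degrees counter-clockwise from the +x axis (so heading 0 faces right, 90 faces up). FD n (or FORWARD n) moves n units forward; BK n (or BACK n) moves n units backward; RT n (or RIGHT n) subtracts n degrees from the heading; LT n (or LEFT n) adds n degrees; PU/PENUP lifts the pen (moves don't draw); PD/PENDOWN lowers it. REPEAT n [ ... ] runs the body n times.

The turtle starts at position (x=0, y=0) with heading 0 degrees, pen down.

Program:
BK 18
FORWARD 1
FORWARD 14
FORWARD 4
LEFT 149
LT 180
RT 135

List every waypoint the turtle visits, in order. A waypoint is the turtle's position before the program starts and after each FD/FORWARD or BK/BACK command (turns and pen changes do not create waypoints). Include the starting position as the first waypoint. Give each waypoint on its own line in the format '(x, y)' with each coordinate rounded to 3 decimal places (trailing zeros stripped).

Executing turtle program step by step:
Start: pos=(0,0), heading=0, pen down
BK 18: (0,0) -> (-18,0) [heading=0, draw]
FD 1: (-18,0) -> (-17,0) [heading=0, draw]
FD 14: (-17,0) -> (-3,0) [heading=0, draw]
FD 4: (-3,0) -> (1,0) [heading=0, draw]
LT 149: heading 0 -> 149
LT 180: heading 149 -> 329
RT 135: heading 329 -> 194
Final: pos=(1,0), heading=194, 4 segment(s) drawn
Waypoints (5 total):
(0, 0)
(-18, 0)
(-17, 0)
(-3, 0)
(1, 0)

Answer: (0, 0)
(-18, 0)
(-17, 0)
(-3, 0)
(1, 0)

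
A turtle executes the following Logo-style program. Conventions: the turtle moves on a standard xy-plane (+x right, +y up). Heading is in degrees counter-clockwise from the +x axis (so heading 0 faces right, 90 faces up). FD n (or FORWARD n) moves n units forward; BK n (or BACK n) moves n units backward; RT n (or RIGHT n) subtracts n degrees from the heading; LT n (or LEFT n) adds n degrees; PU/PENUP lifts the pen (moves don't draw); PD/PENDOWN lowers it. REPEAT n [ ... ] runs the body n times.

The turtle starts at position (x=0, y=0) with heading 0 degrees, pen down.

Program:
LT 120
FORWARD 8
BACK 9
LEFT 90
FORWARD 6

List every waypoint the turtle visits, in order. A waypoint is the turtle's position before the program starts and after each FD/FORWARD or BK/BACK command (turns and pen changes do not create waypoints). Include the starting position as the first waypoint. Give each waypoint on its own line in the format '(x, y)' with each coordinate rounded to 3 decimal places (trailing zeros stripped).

Executing turtle program step by step:
Start: pos=(0,0), heading=0, pen down
LT 120: heading 0 -> 120
FD 8: (0,0) -> (-4,6.928) [heading=120, draw]
BK 9: (-4,6.928) -> (0.5,-0.866) [heading=120, draw]
LT 90: heading 120 -> 210
FD 6: (0.5,-0.866) -> (-4.696,-3.866) [heading=210, draw]
Final: pos=(-4.696,-3.866), heading=210, 3 segment(s) drawn
Waypoints (4 total):
(0, 0)
(-4, 6.928)
(0.5, -0.866)
(-4.696, -3.866)

Answer: (0, 0)
(-4, 6.928)
(0.5, -0.866)
(-4.696, -3.866)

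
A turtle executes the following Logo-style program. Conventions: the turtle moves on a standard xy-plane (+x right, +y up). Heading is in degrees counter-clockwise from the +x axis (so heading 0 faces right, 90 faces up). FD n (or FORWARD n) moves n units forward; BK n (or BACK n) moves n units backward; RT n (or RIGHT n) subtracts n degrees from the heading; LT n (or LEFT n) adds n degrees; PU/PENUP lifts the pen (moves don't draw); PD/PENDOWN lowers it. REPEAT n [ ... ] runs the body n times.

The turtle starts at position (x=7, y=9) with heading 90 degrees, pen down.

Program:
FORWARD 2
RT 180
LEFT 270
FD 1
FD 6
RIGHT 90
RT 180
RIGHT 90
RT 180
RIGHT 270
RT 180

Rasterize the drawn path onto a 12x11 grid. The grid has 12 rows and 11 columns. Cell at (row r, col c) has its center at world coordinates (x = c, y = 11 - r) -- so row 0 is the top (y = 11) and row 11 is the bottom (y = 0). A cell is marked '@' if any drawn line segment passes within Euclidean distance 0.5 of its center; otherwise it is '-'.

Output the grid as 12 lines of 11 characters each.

Answer: @@@@@@@@---
-------@---
-------@---
-----------
-----------
-----------
-----------
-----------
-----------
-----------
-----------
-----------

Derivation:
Segment 0: (7,9) -> (7,11)
Segment 1: (7,11) -> (6,11)
Segment 2: (6,11) -> (0,11)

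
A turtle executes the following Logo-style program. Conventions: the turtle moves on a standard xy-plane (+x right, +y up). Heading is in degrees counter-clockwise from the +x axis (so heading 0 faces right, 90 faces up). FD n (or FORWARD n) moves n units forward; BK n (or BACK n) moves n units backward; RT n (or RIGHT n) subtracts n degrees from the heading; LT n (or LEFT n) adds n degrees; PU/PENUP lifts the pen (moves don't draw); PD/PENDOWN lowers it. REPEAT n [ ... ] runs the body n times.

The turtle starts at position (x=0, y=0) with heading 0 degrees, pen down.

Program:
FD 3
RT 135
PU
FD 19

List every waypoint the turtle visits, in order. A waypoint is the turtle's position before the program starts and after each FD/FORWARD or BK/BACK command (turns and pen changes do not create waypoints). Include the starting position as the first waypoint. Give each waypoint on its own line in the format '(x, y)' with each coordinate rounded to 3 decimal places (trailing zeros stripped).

Executing turtle program step by step:
Start: pos=(0,0), heading=0, pen down
FD 3: (0,0) -> (3,0) [heading=0, draw]
RT 135: heading 0 -> 225
PU: pen up
FD 19: (3,0) -> (-10.435,-13.435) [heading=225, move]
Final: pos=(-10.435,-13.435), heading=225, 1 segment(s) drawn
Waypoints (3 total):
(0, 0)
(3, 0)
(-10.435, -13.435)

Answer: (0, 0)
(3, 0)
(-10.435, -13.435)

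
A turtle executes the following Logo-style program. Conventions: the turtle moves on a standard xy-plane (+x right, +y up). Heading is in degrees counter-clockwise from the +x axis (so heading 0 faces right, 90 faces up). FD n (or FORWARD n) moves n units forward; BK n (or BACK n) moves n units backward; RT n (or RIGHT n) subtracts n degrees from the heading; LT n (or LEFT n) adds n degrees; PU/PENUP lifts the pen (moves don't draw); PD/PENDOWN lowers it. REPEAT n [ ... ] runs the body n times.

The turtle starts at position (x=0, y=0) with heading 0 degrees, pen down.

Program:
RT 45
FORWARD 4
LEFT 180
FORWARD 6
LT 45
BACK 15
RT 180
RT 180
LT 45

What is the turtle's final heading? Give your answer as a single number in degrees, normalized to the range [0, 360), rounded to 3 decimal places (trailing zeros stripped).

Executing turtle program step by step:
Start: pos=(0,0), heading=0, pen down
RT 45: heading 0 -> 315
FD 4: (0,0) -> (2.828,-2.828) [heading=315, draw]
LT 180: heading 315 -> 135
FD 6: (2.828,-2.828) -> (-1.414,1.414) [heading=135, draw]
LT 45: heading 135 -> 180
BK 15: (-1.414,1.414) -> (13.586,1.414) [heading=180, draw]
RT 180: heading 180 -> 0
RT 180: heading 0 -> 180
LT 45: heading 180 -> 225
Final: pos=(13.586,1.414), heading=225, 3 segment(s) drawn

Answer: 225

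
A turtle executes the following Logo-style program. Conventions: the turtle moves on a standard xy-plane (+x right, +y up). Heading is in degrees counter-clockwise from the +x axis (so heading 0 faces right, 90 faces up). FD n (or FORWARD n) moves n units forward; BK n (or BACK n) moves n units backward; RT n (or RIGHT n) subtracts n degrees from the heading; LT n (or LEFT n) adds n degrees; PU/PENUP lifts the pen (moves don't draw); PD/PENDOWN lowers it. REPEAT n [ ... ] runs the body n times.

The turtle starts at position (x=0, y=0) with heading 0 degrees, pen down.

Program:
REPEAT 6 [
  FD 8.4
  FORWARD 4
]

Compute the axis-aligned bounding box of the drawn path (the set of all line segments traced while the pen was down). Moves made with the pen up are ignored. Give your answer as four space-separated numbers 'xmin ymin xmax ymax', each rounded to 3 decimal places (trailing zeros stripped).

Executing turtle program step by step:
Start: pos=(0,0), heading=0, pen down
REPEAT 6 [
  -- iteration 1/6 --
  FD 8.4: (0,0) -> (8.4,0) [heading=0, draw]
  FD 4: (8.4,0) -> (12.4,0) [heading=0, draw]
  -- iteration 2/6 --
  FD 8.4: (12.4,0) -> (20.8,0) [heading=0, draw]
  FD 4: (20.8,0) -> (24.8,0) [heading=0, draw]
  -- iteration 3/6 --
  FD 8.4: (24.8,0) -> (33.2,0) [heading=0, draw]
  FD 4: (33.2,0) -> (37.2,0) [heading=0, draw]
  -- iteration 4/6 --
  FD 8.4: (37.2,0) -> (45.6,0) [heading=0, draw]
  FD 4: (45.6,0) -> (49.6,0) [heading=0, draw]
  -- iteration 5/6 --
  FD 8.4: (49.6,0) -> (58,0) [heading=0, draw]
  FD 4: (58,0) -> (62,0) [heading=0, draw]
  -- iteration 6/6 --
  FD 8.4: (62,0) -> (70.4,0) [heading=0, draw]
  FD 4: (70.4,0) -> (74.4,0) [heading=0, draw]
]
Final: pos=(74.4,0), heading=0, 12 segment(s) drawn

Segment endpoints: x in {0, 8.4, 12.4, 20.8, 24.8, 33.2, 37.2, 45.6, 49.6, 58, 62, 70.4, 74.4}, y in {0}
xmin=0, ymin=0, xmax=74.4, ymax=0

Answer: 0 0 74.4 0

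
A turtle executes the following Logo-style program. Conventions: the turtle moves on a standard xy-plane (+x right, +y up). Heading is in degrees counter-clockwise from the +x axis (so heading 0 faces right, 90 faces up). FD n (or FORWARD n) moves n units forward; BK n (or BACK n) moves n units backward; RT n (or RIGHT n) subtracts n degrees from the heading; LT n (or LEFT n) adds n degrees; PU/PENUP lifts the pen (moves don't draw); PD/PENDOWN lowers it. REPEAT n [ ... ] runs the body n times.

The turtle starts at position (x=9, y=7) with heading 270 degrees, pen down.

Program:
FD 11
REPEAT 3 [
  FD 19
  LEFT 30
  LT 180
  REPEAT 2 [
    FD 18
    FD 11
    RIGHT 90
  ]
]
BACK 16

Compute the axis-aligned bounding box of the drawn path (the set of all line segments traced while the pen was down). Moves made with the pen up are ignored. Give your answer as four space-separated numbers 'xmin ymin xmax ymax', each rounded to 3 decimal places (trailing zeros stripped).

Executing turtle program step by step:
Start: pos=(9,7), heading=270, pen down
FD 11: (9,7) -> (9,-4) [heading=270, draw]
REPEAT 3 [
  -- iteration 1/3 --
  FD 19: (9,-4) -> (9,-23) [heading=270, draw]
  LT 30: heading 270 -> 300
  LT 180: heading 300 -> 120
  REPEAT 2 [
    -- iteration 1/2 --
    FD 18: (9,-23) -> (0,-7.412) [heading=120, draw]
    FD 11: (0,-7.412) -> (-5.5,2.115) [heading=120, draw]
    RT 90: heading 120 -> 30
    -- iteration 2/2 --
    FD 18: (-5.5,2.115) -> (10.088,11.115) [heading=30, draw]
    FD 11: (10.088,11.115) -> (19.615,16.615) [heading=30, draw]
    RT 90: heading 30 -> 300
  ]
  -- iteration 2/3 --
  FD 19: (19.615,16.615) -> (29.115,0.16) [heading=300, draw]
  LT 30: heading 300 -> 330
  LT 180: heading 330 -> 150
  REPEAT 2 [
    -- iteration 1/2 --
    FD 18: (29.115,0.16) -> (13.526,9.16) [heading=150, draw]
    FD 11: (13.526,9.16) -> (4,14.66) [heading=150, draw]
    RT 90: heading 150 -> 60
    -- iteration 2/2 --
    FD 18: (4,14.66) -> (13,30.249) [heading=60, draw]
    FD 11: (13,30.249) -> (18.5,39.775) [heading=60, draw]
    RT 90: heading 60 -> 330
  ]
  -- iteration 3/3 --
  FD 19: (18.5,39.775) -> (34.954,30.275) [heading=330, draw]
  LT 30: heading 330 -> 0
  LT 180: heading 0 -> 180
  REPEAT 2 [
    -- iteration 1/2 --
    FD 18: (34.954,30.275) -> (16.954,30.275) [heading=180, draw]
    FD 11: (16.954,30.275) -> (5.954,30.275) [heading=180, draw]
    RT 90: heading 180 -> 90
    -- iteration 2/2 --
    FD 18: (5.954,30.275) -> (5.954,48.275) [heading=90, draw]
    FD 11: (5.954,48.275) -> (5.954,59.275) [heading=90, draw]
    RT 90: heading 90 -> 0
  ]
]
BK 16: (5.954,59.275) -> (-10.046,59.275) [heading=0, draw]
Final: pos=(-10.046,59.275), heading=0, 17 segment(s) drawn

Segment endpoints: x in {-10.046, -5.5, 0, 4, 5.954, 5.954, 5.954, 9, 9, 9, 10.088, 13, 13.526, 16.954, 18.5, 19.615, 29.115, 34.954}, y in {-23, -7.412, -4, 0.16, 2.115, 7, 9.16, 11.115, 14.66, 16.615, 30.249, 30.275, 30.275, 30.275, 39.775, 48.275, 59.275, 59.275}
xmin=-10.046, ymin=-23, xmax=34.954, ymax=59.275

Answer: -10.046 -23 34.954 59.275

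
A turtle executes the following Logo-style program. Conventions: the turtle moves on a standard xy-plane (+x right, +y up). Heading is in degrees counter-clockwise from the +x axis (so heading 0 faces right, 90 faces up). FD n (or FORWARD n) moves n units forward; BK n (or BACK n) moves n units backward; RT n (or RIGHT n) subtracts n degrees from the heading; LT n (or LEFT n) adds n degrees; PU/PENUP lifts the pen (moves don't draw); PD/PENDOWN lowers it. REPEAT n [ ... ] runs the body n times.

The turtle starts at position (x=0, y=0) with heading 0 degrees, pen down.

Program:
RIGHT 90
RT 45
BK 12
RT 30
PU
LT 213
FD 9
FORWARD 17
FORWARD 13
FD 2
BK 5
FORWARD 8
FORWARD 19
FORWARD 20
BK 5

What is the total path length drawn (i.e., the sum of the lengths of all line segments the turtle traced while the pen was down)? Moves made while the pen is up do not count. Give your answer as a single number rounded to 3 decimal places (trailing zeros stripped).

Answer: 12

Derivation:
Executing turtle program step by step:
Start: pos=(0,0), heading=0, pen down
RT 90: heading 0 -> 270
RT 45: heading 270 -> 225
BK 12: (0,0) -> (8.485,8.485) [heading=225, draw]
RT 30: heading 225 -> 195
PU: pen up
LT 213: heading 195 -> 48
FD 9: (8.485,8.485) -> (14.507,15.174) [heading=48, move]
FD 17: (14.507,15.174) -> (25.883,27.807) [heading=48, move]
FD 13: (25.883,27.807) -> (34.581,37.468) [heading=48, move]
FD 2: (34.581,37.468) -> (35.92,38.954) [heading=48, move]
BK 5: (35.92,38.954) -> (32.574,35.238) [heading=48, move]
FD 8: (32.574,35.238) -> (37.927,41.184) [heading=48, move]
FD 19: (37.927,41.184) -> (50.641,55.303) [heading=48, move]
FD 20: (50.641,55.303) -> (64.023,70.166) [heading=48, move]
BK 5: (64.023,70.166) -> (60.677,66.451) [heading=48, move]
Final: pos=(60.677,66.451), heading=48, 1 segment(s) drawn

Segment lengths:
  seg 1: (0,0) -> (8.485,8.485), length = 12
Total = 12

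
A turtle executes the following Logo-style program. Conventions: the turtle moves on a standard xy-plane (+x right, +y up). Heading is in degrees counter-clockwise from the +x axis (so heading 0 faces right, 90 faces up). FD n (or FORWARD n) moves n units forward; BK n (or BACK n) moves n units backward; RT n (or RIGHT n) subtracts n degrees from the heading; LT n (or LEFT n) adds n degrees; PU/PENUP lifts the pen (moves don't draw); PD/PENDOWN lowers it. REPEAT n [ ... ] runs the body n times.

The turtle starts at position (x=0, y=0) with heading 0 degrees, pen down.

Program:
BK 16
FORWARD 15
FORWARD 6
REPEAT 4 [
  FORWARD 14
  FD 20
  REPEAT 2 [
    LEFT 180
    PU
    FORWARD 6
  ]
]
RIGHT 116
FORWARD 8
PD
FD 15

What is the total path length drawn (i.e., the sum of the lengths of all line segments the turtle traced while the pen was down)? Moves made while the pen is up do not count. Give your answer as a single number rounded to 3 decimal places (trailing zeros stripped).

Answer: 86

Derivation:
Executing turtle program step by step:
Start: pos=(0,0), heading=0, pen down
BK 16: (0,0) -> (-16,0) [heading=0, draw]
FD 15: (-16,0) -> (-1,0) [heading=0, draw]
FD 6: (-1,0) -> (5,0) [heading=0, draw]
REPEAT 4 [
  -- iteration 1/4 --
  FD 14: (5,0) -> (19,0) [heading=0, draw]
  FD 20: (19,0) -> (39,0) [heading=0, draw]
  REPEAT 2 [
    -- iteration 1/2 --
    LT 180: heading 0 -> 180
    PU: pen up
    FD 6: (39,0) -> (33,0) [heading=180, move]
    -- iteration 2/2 --
    LT 180: heading 180 -> 0
    PU: pen up
    FD 6: (33,0) -> (39,0) [heading=0, move]
  ]
  -- iteration 2/4 --
  FD 14: (39,0) -> (53,0) [heading=0, move]
  FD 20: (53,0) -> (73,0) [heading=0, move]
  REPEAT 2 [
    -- iteration 1/2 --
    LT 180: heading 0 -> 180
    PU: pen up
    FD 6: (73,0) -> (67,0) [heading=180, move]
    -- iteration 2/2 --
    LT 180: heading 180 -> 0
    PU: pen up
    FD 6: (67,0) -> (73,0) [heading=0, move]
  ]
  -- iteration 3/4 --
  FD 14: (73,0) -> (87,0) [heading=0, move]
  FD 20: (87,0) -> (107,0) [heading=0, move]
  REPEAT 2 [
    -- iteration 1/2 --
    LT 180: heading 0 -> 180
    PU: pen up
    FD 6: (107,0) -> (101,0) [heading=180, move]
    -- iteration 2/2 --
    LT 180: heading 180 -> 0
    PU: pen up
    FD 6: (101,0) -> (107,0) [heading=0, move]
  ]
  -- iteration 4/4 --
  FD 14: (107,0) -> (121,0) [heading=0, move]
  FD 20: (121,0) -> (141,0) [heading=0, move]
  REPEAT 2 [
    -- iteration 1/2 --
    LT 180: heading 0 -> 180
    PU: pen up
    FD 6: (141,0) -> (135,0) [heading=180, move]
    -- iteration 2/2 --
    LT 180: heading 180 -> 0
    PU: pen up
    FD 6: (135,0) -> (141,0) [heading=0, move]
  ]
]
RT 116: heading 0 -> 244
FD 8: (141,0) -> (137.493,-7.19) [heading=244, move]
PD: pen down
FD 15: (137.493,-7.19) -> (130.917,-20.672) [heading=244, draw]
Final: pos=(130.917,-20.672), heading=244, 6 segment(s) drawn

Segment lengths:
  seg 1: (0,0) -> (-16,0), length = 16
  seg 2: (-16,0) -> (-1,0), length = 15
  seg 3: (-1,0) -> (5,0), length = 6
  seg 4: (5,0) -> (19,0), length = 14
  seg 5: (19,0) -> (39,0), length = 20
  seg 6: (137.493,-7.19) -> (130.917,-20.672), length = 15
Total = 86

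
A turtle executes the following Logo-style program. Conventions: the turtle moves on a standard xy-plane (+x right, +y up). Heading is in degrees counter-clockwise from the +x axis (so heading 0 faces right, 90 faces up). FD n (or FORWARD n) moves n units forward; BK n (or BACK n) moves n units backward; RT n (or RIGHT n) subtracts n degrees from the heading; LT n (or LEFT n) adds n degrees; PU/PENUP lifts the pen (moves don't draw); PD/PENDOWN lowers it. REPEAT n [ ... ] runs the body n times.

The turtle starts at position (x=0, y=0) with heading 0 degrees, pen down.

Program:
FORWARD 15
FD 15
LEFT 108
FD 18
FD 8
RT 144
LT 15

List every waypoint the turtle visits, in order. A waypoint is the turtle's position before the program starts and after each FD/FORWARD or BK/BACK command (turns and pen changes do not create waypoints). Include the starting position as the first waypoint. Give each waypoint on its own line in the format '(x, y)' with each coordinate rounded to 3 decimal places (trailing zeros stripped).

Executing turtle program step by step:
Start: pos=(0,0), heading=0, pen down
FD 15: (0,0) -> (15,0) [heading=0, draw]
FD 15: (15,0) -> (30,0) [heading=0, draw]
LT 108: heading 0 -> 108
FD 18: (30,0) -> (24.438,17.119) [heading=108, draw]
FD 8: (24.438,17.119) -> (21.966,24.727) [heading=108, draw]
RT 144: heading 108 -> 324
LT 15: heading 324 -> 339
Final: pos=(21.966,24.727), heading=339, 4 segment(s) drawn
Waypoints (5 total):
(0, 0)
(15, 0)
(30, 0)
(24.438, 17.119)
(21.966, 24.727)

Answer: (0, 0)
(15, 0)
(30, 0)
(24.438, 17.119)
(21.966, 24.727)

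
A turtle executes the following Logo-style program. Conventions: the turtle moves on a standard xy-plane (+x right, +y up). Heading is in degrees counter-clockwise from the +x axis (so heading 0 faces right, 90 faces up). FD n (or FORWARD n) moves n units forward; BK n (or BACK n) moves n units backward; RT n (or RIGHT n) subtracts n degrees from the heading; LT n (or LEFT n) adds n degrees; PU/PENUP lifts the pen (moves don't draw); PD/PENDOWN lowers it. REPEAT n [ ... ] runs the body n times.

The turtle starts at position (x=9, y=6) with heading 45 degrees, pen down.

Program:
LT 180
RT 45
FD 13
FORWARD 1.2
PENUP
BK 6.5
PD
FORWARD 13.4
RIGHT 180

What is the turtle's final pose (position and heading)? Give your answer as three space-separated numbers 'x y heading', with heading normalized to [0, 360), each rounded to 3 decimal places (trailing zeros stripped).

Answer: -12.1 6 0

Derivation:
Executing turtle program step by step:
Start: pos=(9,6), heading=45, pen down
LT 180: heading 45 -> 225
RT 45: heading 225 -> 180
FD 13: (9,6) -> (-4,6) [heading=180, draw]
FD 1.2: (-4,6) -> (-5.2,6) [heading=180, draw]
PU: pen up
BK 6.5: (-5.2,6) -> (1.3,6) [heading=180, move]
PD: pen down
FD 13.4: (1.3,6) -> (-12.1,6) [heading=180, draw]
RT 180: heading 180 -> 0
Final: pos=(-12.1,6), heading=0, 3 segment(s) drawn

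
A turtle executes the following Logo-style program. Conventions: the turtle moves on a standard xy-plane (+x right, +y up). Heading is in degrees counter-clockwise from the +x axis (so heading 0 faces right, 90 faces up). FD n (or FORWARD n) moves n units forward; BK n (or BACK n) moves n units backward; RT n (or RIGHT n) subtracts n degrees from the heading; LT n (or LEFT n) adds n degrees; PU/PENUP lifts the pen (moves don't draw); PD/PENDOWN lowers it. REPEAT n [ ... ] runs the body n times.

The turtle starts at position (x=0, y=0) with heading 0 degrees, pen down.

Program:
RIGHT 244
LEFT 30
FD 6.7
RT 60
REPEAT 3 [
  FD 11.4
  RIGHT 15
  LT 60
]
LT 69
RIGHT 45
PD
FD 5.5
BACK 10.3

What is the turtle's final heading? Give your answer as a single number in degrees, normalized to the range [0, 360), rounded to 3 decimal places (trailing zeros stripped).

Executing turtle program step by step:
Start: pos=(0,0), heading=0, pen down
RT 244: heading 0 -> 116
LT 30: heading 116 -> 146
FD 6.7: (0,0) -> (-5.555,3.747) [heading=146, draw]
RT 60: heading 146 -> 86
REPEAT 3 [
  -- iteration 1/3 --
  FD 11.4: (-5.555,3.747) -> (-4.759,15.119) [heading=86, draw]
  RT 15: heading 86 -> 71
  LT 60: heading 71 -> 131
  -- iteration 2/3 --
  FD 11.4: (-4.759,15.119) -> (-12.238,23.723) [heading=131, draw]
  RT 15: heading 131 -> 116
  LT 60: heading 116 -> 176
  -- iteration 3/3 --
  FD 11.4: (-12.238,23.723) -> (-23.611,24.518) [heading=176, draw]
  RT 15: heading 176 -> 161
  LT 60: heading 161 -> 221
]
LT 69: heading 221 -> 290
RT 45: heading 290 -> 245
PD: pen down
FD 5.5: (-23.611,24.518) -> (-25.935,19.533) [heading=245, draw]
BK 10.3: (-25.935,19.533) -> (-21.582,28.868) [heading=245, draw]
Final: pos=(-21.582,28.868), heading=245, 6 segment(s) drawn

Answer: 245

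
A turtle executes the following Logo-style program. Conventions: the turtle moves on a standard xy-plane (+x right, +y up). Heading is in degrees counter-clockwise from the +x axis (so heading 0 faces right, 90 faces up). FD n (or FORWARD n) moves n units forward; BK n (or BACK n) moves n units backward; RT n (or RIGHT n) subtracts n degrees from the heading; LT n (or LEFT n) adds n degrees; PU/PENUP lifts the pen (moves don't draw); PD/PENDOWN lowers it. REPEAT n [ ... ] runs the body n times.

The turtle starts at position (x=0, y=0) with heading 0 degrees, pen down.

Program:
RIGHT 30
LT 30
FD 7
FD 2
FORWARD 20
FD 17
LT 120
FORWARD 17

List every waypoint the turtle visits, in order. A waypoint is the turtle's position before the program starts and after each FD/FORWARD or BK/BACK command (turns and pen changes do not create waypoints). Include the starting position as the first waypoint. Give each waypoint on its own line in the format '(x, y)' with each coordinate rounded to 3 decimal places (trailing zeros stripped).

Executing turtle program step by step:
Start: pos=(0,0), heading=0, pen down
RT 30: heading 0 -> 330
LT 30: heading 330 -> 0
FD 7: (0,0) -> (7,0) [heading=0, draw]
FD 2: (7,0) -> (9,0) [heading=0, draw]
FD 20: (9,0) -> (29,0) [heading=0, draw]
FD 17: (29,0) -> (46,0) [heading=0, draw]
LT 120: heading 0 -> 120
FD 17: (46,0) -> (37.5,14.722) [heading=120, draw]
Final: pos=(37.5,14.722), heading=120, 5 segment(s) drawn
Waypoints (6 total):
(0, 0)
(7, 0)
(9, 0)
(29, 0)
(46, 0)
(37.5, 14.722)

Answer: (0, 0)
(7, 0)
(9, 0)
(29, 0)
(46, 0)
(37.5, 14.722)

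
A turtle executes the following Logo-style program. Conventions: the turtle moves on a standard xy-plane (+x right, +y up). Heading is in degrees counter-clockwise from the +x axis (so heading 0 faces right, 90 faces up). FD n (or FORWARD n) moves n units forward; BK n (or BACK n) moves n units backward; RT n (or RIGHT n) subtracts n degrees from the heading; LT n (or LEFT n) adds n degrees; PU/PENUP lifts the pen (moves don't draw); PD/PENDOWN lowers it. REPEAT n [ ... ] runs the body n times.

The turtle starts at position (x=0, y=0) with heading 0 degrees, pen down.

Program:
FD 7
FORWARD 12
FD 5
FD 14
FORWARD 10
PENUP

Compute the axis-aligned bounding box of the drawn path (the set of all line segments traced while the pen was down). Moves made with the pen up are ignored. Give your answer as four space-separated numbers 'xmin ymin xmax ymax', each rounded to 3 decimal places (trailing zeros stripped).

Answer: 0 0 48 0

Derivation:
Executing turtle program step by step:
Start: pos=(0,0), heading=0, pen down
FD 7: (0,0) -> (7,0) [heading=0, draw]
FD 12: (7,0) -> (19,0) [heading=0, draw]
FD 5: (19,0) -> (24,0) [heading=0, draw]
FD 14: (24,0) -> (38,0) [heading=0, draw]
FD 10: (38,0) -> (48,0) [heading=0, draw]
PU: pen up
Final: pos=(48,0), heading=0, 5 segment(s) drawn

Segment endpoints: x in {0, 7, 19, 24, 38, 48}, y in {0}
xmin=0, ymin=0, xmax=48, ymax=0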